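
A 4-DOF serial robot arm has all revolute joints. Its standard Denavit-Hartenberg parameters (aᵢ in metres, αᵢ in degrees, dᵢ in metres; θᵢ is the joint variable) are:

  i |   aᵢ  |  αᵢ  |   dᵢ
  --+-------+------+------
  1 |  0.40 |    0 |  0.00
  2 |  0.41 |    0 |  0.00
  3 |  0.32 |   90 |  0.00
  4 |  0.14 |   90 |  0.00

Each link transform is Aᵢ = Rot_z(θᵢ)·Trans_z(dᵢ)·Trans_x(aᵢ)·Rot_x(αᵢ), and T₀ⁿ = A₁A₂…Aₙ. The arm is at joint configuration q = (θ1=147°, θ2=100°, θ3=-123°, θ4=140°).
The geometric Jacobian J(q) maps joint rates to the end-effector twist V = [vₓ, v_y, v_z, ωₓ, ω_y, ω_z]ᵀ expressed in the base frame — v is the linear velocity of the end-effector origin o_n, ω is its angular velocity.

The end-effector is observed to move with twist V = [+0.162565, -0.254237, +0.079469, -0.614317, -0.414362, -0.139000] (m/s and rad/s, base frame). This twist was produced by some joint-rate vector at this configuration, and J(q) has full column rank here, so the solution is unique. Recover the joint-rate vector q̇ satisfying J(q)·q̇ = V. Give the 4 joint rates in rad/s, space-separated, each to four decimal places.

0.5880 0.2160 -0.9430 -0.7410

o_n = [-0.6146, 0.0168, 0.0900]
J₁: ẑ×o_n = [-0.0168, -0.6146, 0.0000], ω = ẑ
J2: z=[0.0000, 0.0000, 1.0000] o=[-0.3355, 0.2179, 0.0000] → [0.2010, -0.2792, 0.0000, 0.0000, 0.0000, 1.0000]
J3: z=[0.0000, 0.0000, 1.0000] o=[-0.4957, -0.1596, 0.0000] → [-0.1764, -0.1190, 0.0000, 0.0000, 0.0000, 1.0000]
J4: z=[0.8290, 0.5592, 0.0000] o=[-0.6746, 0.1057, 0.0000] → [0.0503, -0.0746, -0.1072, 0.8290, 0.5592, 0.0000]
q̇ = J⁺·V = [0.5880, 0.2160, -0.9430, -0.7410]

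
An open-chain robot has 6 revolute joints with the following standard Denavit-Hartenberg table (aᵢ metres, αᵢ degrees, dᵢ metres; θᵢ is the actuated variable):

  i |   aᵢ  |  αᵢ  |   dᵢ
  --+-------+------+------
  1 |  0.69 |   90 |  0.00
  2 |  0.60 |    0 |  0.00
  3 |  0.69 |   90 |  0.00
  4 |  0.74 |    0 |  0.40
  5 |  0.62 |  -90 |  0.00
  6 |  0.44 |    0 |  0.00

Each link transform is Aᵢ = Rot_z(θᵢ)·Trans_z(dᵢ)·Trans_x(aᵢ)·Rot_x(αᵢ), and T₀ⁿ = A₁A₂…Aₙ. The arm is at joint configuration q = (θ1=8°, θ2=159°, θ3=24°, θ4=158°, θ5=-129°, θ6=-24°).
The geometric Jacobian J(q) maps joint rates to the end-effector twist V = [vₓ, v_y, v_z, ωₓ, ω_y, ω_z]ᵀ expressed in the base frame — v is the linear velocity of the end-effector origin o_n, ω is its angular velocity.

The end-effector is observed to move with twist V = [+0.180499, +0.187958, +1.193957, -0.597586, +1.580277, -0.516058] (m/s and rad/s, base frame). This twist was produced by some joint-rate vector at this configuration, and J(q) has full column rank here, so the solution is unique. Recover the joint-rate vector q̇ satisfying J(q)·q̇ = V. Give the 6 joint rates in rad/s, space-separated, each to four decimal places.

-0.0800 -0.0190 -0.9180 -0.5030 0.0870 -0.8130

o_n = [-0.6816, -0.8761, 0.7462]
J₁: ẑ×o_n = [0.8761, -0.6816, 0.0000], ω = ẑ
J2: z=[0.1392, -0.9903, 0.0000] o=[0.6833, 0.0960, 0.0000] → [-0.7389, -0.1039, -1.4869, 0.1392, -0.9903, 0.0000]
J3: z=[0.1392, -0.9903, 0.0000] o=[0.1286, 0.0181, 0.2150] → [-0.5260, -0.0739, -0.9268, 0.1392, -0.9903, 0.0000]
J4: z=[-0.0518, -0.0073, 0.9986] o=[-0.5538, -0.0778, 0.1789] → [0.7930, -0.0983, 0.0404, -0.0518, -0.0073, 0.9986]
J5: z=[-0.0518, -0.0073, 0.9986] o=[0.1426, -0.2599, 0.6143] → [0.6144, -0.8163, 0.0259, -0.0518, -0.0073, 0.9986]
J6: z=[0.6012, -0.7987, 0.0254] o=[-0.3518, -0.6329, 0.5859] → [-0.1219, -0.1047, -0.4096, 0.6012, -0.7987, 0.0254]
q̇ = J⁺·V = [-0.0800, -0.0190, -0.9180, -0.5030, 0.0870, -0.8130]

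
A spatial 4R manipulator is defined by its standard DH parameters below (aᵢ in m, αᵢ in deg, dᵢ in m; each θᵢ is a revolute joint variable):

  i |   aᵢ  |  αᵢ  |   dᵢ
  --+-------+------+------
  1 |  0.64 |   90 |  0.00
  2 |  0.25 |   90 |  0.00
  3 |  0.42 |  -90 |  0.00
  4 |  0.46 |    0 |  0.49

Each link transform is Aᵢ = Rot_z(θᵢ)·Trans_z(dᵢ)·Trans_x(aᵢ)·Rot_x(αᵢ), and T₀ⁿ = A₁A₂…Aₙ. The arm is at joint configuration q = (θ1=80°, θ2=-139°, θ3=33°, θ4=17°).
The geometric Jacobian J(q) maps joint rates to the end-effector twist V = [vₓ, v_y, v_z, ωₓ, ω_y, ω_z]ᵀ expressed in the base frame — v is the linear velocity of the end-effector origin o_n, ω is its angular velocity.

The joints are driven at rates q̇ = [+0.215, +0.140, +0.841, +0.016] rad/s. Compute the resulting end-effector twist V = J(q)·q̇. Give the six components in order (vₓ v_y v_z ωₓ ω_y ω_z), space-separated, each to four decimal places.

o_n = [0.9001, 0.0410, -0.5636]
J₁: ẑ×o_n = [-0.0410, 0.9001, 0.0000], ω = ẑ
J2: z=[0.9848, -0.1736, 0.0000] o=[0.1111, 0.6303, 0.0000] → [0.0979, 0.5550, -0.4433, 0.9848, -0.1736, 0.0000]
J3: z=[-0.1139, -0.6461, 0.7547] o=[0.0784, 0.4445, -0.1640] → [0.5626, 0.5746, 0.5769, -0.1139, -0.6461, 0.7547]
J4: z=[0.8973, 0.2592, 0.3573] o=[0.2575, 0.1429, -0.3951] → [-0.0072, 0.3808, -0.2580, 0.8973, 0.2592, 0.3573]
V = J·q̇ = [0.4779, 0.7606, 0.4189, 0.0564, -0.5635, 0.8554]

0.4779 0.7606 0.4189 0.0564 -0.5635 0.8554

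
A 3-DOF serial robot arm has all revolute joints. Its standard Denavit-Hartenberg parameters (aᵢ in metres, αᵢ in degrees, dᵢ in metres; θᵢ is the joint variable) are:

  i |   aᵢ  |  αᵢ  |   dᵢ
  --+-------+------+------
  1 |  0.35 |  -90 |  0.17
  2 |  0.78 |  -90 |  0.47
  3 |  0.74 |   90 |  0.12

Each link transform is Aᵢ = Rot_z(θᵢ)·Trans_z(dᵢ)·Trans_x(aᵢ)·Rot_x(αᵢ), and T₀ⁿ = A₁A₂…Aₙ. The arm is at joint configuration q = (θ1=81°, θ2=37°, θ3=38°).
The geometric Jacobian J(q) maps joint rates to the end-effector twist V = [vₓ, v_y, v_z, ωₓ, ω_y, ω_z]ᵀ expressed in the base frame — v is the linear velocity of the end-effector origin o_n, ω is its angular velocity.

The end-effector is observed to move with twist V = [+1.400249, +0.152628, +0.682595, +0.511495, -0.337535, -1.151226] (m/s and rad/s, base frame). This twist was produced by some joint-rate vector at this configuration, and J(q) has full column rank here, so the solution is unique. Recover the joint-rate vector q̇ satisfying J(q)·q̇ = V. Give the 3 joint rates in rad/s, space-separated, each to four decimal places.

-0.8150 -0.5580 0.4210

o_n = [0.1995, 1.3519, -0.7462]
J₁: ẑ×o_n = [-1.3519, 0.1995, 0.0000], ω = ẑ
J2: z=[-0.9877, 0.1564, 0.0000] o=[0.0548, 0.3457, 0.1700] → [-0.1433, -0.9049, -1.0164, -0.9877, 0.1564, 0.0000]
J3: z=[-0.0941, -0.5944, -0.7986] o=[-0.3120, 1.0345, -0.2994] → [0.5190, -0.4506, 0.2742, -0.0941, -0.5944, -0.7986]
q̇ = J⁺·V = [-0.8150, -0.5580, 0.4210]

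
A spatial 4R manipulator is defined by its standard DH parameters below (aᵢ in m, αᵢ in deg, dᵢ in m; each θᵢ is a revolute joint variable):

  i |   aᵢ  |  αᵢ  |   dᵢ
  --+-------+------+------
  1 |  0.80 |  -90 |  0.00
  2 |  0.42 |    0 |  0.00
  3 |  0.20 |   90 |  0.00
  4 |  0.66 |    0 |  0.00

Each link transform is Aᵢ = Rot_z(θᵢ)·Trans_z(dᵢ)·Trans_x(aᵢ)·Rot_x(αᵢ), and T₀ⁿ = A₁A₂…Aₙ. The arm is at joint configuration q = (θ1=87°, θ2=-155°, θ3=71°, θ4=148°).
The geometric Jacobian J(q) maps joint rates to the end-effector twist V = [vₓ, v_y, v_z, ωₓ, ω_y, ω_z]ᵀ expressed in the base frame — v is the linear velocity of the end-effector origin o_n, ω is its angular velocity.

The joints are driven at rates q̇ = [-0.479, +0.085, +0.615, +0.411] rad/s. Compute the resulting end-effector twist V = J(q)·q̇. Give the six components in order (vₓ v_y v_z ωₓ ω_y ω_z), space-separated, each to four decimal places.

o_n = [-0.3293, 0.3995, -0.1802]
J₁: ẑ×o_n = [-0.3995, -0.3293, 0.0000], ω = ẑ
J2: z=[-0.9986, 0.0523, 0.0000] o=[0.0419, 0.7989, 0.0000] → [-0.0094, -0.1800, 0.4182, -0.9986, 0.0523, 0.0000]
J3: z=[-0.9986, 0.0523, 0.0000] o=[0.0219, 0.4188, 0.1775] → [-0.0187, -0.3573, 0.0376, -0.9986, 0.0523, 0.0000]
J4: z=[-0.0520, -0.9932, 0.1045] o=[0.0230, 0.4397, 0.3764] → [0.5570, -0.0658, -0.3478, -0.0520, -0.9932, 0.1045]
V = J·q̇ = [0.4080, -0.1043, -0.0843, -0.7204, -0.3716, -0.4360]

0.4080 -0.1043 -0.0843 -0.7204 -0.3716 -0.4360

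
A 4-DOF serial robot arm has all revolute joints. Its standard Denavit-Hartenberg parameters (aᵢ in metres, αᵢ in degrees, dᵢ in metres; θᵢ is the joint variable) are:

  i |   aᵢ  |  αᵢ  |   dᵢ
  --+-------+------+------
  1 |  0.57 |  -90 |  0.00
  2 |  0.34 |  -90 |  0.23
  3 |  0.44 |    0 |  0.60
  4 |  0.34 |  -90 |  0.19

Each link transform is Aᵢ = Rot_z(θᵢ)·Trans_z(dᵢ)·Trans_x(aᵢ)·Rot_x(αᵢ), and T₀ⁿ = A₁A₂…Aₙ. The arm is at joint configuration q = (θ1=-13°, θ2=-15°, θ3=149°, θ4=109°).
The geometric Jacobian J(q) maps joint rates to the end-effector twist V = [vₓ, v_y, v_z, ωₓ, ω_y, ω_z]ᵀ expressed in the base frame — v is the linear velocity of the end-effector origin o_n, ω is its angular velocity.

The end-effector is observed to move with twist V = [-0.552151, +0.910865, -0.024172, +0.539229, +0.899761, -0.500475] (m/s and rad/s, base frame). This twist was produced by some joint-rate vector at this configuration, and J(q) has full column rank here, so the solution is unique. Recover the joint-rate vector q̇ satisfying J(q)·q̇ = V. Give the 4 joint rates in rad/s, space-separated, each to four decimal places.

0.7050 0.9980 0.5370 0.7110

o_n = [0.7287, 0.1766, -0.7910]
J₁: ẑ×o_n = [-0.1766, 0.7287, 0.0000], ω = ẑ
J2: z=[0.2250, 0.9744, 0.0000] o=[0.5554, -0.1282, 0.0000] → [-0.7707, 0.1779, -0.1003, 0.2250, 0.9744, 0.0000]
J3: z=[0.2522, -0.0582, -0.9659] o=[0.9271, 0.0220, 0.0880] → [0.2005, 0.4133, 0.0274, 0.2522, -0.0582, -0.9659]
J4: z=[0.2522, -0.0582, -0.9659] o=[0.6725, -0.1518, -0.5892] → [0.3289, -0.0034, 0.0861, 0.2522, -0.0582, -0.9659]
q̇ = J⁺·V = [0.7050, 0.9980, 0.5370, 0.7110]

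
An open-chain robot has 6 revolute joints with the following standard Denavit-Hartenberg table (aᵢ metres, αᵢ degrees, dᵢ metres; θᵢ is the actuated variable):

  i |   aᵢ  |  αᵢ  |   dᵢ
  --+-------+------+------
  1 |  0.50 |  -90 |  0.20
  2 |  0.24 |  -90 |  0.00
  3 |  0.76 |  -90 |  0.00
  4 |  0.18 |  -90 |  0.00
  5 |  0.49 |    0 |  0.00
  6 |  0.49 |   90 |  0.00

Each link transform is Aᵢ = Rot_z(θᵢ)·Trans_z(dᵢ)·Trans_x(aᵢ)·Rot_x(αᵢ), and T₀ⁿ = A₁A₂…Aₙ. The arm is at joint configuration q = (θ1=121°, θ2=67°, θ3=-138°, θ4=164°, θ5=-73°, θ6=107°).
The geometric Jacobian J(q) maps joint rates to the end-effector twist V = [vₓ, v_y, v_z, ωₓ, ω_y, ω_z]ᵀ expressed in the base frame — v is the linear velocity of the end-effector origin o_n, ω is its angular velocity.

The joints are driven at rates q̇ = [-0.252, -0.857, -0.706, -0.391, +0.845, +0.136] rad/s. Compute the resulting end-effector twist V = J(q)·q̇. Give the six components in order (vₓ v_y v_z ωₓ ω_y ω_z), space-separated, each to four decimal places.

0.3003 0.5856 0.7985 1.2633 0.4769 -0.2887

o_n = [-0.5762, 0.6019, -0.0220]
J₁: ẑ×o_n = [-0.6019, -0.5762, 0.0000], ω = ẑ
J2: z=[-0.8572, -0.5150, 0.0000] o=[-0.2575, 0.4286, 0.2000] → [0.1143, -0.1903, -0.3127, -0.8572, -0.5150, 0.0000]
J3: z=[0.4741, -0.7890, -0.3907] o=[-0.3058, 0.5090, -0.0209] → [0.0372, 0.1062, -0.1693, 0.4741, -0.7890, -0.3907]
J4: z=[-0.7717, -0.1586, -0.6159] o=[-0.6281, 0.0579, 0.4990] → [0.4177, -0.4339, -0.4115, -0.7717, -0.1586, -0.6159]
J5: z=[0.5726, -0.5949, -0.5641] o=[-0.5782, 0.1997, 0.4000] → [0.4779, 0.2405, 0.2315, 0.5726, -0.5949, -0.5641]
J6: z=[0.5726, -0.5949, -0.5641] o=[-0.9001, 0.2383, 0.0326] → [0.2376, -0.1515, 0.4009, 0.5726, -0.5949, -0.5641]
V = J·q̇ = [0.3003, 0.5856, 0.7985, 1.2633, 0.4769, -0.2887]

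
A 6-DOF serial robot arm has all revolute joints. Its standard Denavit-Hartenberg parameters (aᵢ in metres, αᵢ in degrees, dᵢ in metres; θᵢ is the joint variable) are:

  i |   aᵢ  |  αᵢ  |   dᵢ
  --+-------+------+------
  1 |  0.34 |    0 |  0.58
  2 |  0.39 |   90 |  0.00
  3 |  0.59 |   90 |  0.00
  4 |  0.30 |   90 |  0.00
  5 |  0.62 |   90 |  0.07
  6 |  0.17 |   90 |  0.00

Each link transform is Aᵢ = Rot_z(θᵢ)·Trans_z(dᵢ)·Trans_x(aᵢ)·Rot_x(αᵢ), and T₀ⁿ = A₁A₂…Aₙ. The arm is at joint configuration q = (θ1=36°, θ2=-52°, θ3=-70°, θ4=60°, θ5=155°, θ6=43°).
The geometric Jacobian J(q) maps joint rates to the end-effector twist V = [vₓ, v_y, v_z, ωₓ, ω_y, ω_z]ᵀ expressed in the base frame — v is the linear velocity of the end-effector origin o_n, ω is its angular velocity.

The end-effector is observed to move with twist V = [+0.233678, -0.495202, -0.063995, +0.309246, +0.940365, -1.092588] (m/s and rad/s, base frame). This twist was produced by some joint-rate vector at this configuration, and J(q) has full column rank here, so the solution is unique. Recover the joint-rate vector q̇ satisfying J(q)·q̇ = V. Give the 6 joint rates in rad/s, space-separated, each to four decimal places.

-0.6500 -0.5610 -0.6150 0.7240 0.1020 -0.8830

o_n = [0.6662, 0.5219, -0.0573]
J₁: ẑ×o_n = [-0.5219, 0.6662, 0.0000], ω = ẑ
J2: z=[0.0000, 0.0000, 1.0000] o=[0.2751, 0.1998, 0.5800] → [-0.3220, 0.3911, 0.0000, 0.0000, 0.0000, 1.0000]
J3: z=[-0.2756, -0.9613, 0.0000] o=[0.6500, 0.0923, 0.5800] → [0.6126, -0.1757, -0.1028, -0.2756, -0.9613, 0.0000]
J4: z=[-0.9033, 0.2590, -0.3420] o=[0.8439, 0.0367, 0.0256] → [0.1445, -0.0141, -0.3922, -0.9033, 0.2590, -0.3420]
J5: z=[0.4225, 0.3990, -0.8138] o=[0.8216, -0.2272, -0.1154] → [0.6327, 0.1020, 0.3785, 0.4225, 0.3990, -0.8138]
J6: z=[-0.8501, -0.1370, -0.5085] o=[0.6563, 0.3629, 0.0021] → [0.0890, -0.0555, -0.1338, -0.8501, -0.1370, -0.5085]
q̇ = J⁺·V = [-0.6500, -0.5610, -0.6150, 0.7240, 0.1020, -0.8830]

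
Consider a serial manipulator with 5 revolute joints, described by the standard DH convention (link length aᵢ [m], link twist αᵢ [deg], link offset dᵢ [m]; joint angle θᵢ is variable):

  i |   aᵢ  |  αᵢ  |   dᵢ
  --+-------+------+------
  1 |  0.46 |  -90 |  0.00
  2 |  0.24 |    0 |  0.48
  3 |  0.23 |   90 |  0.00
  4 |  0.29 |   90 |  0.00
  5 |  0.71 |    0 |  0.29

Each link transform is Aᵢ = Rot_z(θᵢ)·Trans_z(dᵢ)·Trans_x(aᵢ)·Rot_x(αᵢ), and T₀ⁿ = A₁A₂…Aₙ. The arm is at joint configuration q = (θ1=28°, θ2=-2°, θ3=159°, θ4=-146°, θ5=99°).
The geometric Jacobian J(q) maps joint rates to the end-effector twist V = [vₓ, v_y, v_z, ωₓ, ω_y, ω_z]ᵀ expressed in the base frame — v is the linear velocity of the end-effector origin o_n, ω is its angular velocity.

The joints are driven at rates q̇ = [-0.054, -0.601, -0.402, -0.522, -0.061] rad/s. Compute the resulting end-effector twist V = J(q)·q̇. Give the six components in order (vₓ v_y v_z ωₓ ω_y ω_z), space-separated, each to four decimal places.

0.5023 0.3594 0.4723 0.2868 -1.0407 0.4132

o_n = [0.6341, 1.0397, -0.6057]
J₁: ẑ×o_n = [-1.0397, 0.6341, 0.0000], ω = ẑ
J2: z=[-0.4695, 0.8829, 0.0000] o=[0.4062, 0.2160, 0.0000] → [-0.5348, -0.2843, -0.5880, -0.4695, 0.8829, 0.0000]
J3: z=[-0.4695, 0.8829, 0.0000] o=[0.3926, 0.7524, 0.0084] → [-0.5422, -0.2883, -0.3481, -0.4695, 0.8829, 0.0000]
J4: z=[0.3450, 0.1834, -0.9205] o=[0.2057, 0.6530, -0.0815] → [0.2599, -0.2135, 0.0548, 0.3450, 0.1834, -0.9205]
J5: z=[0.0653, 0.9737, 0.2185] o=[0.4772, 0.6137, 0.0124] → [-0.6949, 0.0746, -0.1249, 0.0653, 0.9737, 0.2185]
V = J·q̇ = [0.5023, 0.3594, 0.4723, 0.2868, -1.0407, 0.4132]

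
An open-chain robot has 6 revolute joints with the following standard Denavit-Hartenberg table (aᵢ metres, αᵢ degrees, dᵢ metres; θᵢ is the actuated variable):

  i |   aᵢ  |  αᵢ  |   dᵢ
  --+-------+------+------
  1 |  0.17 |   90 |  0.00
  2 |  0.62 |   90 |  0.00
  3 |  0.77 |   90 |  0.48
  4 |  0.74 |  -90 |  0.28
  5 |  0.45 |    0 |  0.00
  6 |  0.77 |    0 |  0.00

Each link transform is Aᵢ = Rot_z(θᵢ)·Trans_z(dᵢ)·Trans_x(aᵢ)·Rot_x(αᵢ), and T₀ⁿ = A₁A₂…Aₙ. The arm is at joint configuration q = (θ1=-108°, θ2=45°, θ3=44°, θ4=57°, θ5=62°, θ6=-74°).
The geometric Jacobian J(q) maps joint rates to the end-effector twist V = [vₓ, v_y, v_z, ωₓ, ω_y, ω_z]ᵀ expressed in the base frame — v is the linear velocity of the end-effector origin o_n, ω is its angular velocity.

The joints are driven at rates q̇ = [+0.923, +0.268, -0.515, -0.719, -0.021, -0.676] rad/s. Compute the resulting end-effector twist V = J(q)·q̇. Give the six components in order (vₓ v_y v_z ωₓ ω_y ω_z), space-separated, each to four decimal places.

2.3017 -2.5429 2.4223 -0.9202 1.0229 1.4997

o_n = [-1.9714, -2.3492, -0.0269]
J₁: ẑ×o_n = [2.3492, -1.9714, 0.0000], ω = ẑ
J2: z=[-0.9511, 0.3090, 0.0000] o=[-0.0525, -0.1617, 0.0000] → [-0.0083, -0.0256, 2.6734, -0.9511, 0.3090, 0.0000]
J3: z=[-0.2185, -0.6725, -0.7071] o=[-0.1880, -0.5786, 0.4384] → [-0.9391, 1.1594, -0.8124, -0.2185, -0.6725, -0.7071]
J4: z=[0.5323, -0.6894, 0.4912] o=[-0.9226, -1.1086, 0.4907] → [0.9662, -0.2396, -1.3835, 0.5323, -0.6894, 0.4912]
J5: z=[0.5669, -0.1406, -0.8117] o=[-1.2388, -1.8275, 0.3944] → [-0.3643, 0.8335, -0.3988, 0.5669, -0.1406, -0.8117]
J6: z=[0.5669, -0.1406, -0.8117] o=[-1.5831, -1.7037, 0.1324] → [-0.5016, 0.4055, -0.4205, 0.5669, -0.1406, -0.8117]
V = J·q̇ = [2.3017, -2.5429, 2.4223, -0.9202, 1.0229, 1.4997]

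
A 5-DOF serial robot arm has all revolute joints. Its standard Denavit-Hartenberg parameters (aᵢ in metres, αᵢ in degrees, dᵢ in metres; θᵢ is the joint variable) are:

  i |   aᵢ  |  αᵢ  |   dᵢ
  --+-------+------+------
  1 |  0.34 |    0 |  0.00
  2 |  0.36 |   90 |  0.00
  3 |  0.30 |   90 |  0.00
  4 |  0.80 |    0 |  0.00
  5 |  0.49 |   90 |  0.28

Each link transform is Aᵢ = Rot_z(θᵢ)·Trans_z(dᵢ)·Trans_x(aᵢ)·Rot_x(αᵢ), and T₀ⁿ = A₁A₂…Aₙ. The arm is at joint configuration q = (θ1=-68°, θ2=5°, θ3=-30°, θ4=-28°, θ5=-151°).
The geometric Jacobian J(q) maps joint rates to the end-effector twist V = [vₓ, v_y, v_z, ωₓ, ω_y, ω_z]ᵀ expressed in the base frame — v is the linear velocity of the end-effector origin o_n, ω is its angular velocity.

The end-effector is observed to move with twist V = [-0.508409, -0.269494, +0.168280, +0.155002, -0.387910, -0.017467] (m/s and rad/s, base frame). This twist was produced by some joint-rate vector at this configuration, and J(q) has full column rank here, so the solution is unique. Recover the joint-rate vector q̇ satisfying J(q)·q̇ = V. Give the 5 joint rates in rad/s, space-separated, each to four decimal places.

-0.7410 0.0030 0.0380 -0.8150 -0.0170

o_n = [0.7725, -0.7354, -0.5007]
J₁: ẑ×o_n = [0.7354, 0.7725, -0.0000], ω = ẑ
J2: z=[0.0000, 0.0000, 1.0000] o=[0.1274, -0.3152, 0.0000] → [0.4201, 0.6452, -0.0000, 0.0000, 0.0000, 1.0000]
J3: z=[-0.8910, -0.4540, 0.0000] o=[0.2908, -0.6360, 0.0000] → [0.2273, -0.4461, 0.3072, -0.8910, -0.4540, 0.0000]
J4: z=[-0.2270, 0.4455, -0.8660] o=[0.4088, -0.8675, -0.1500] → [-0.0418, -0.3947, -0.1921, -0.2270, 0.4455, -0.8660]
J5: z=[-0.2270, 0.4455, -0.8660] o=[1.0211, -1.2420, -0.5032] → [0.4399, 0.2158, -0.0043, -0.2270, 0.4455, -0.8660]
q̇ = J⁺·V = [-0.7410, 0.0030, 0.0380, -0.8150, -0.0170]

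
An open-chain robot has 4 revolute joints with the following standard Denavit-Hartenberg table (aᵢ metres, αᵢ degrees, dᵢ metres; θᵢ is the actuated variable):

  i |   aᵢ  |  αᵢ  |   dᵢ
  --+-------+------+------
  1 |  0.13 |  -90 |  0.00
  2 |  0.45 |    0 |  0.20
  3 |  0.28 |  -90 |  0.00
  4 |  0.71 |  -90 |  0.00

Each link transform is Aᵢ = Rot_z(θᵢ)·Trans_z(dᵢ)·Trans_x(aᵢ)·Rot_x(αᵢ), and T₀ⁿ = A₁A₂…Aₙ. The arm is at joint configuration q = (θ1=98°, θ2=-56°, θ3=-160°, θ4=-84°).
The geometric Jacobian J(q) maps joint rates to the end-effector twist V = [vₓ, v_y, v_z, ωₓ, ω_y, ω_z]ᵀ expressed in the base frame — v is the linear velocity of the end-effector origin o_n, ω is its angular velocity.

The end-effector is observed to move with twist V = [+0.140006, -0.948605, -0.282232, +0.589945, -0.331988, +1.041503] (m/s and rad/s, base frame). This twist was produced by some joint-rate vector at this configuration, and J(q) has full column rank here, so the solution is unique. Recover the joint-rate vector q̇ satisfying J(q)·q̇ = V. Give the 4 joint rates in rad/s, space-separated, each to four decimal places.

0.4760 -0.6440 0.1060 0.6990

o_n = [-0.9105, -0.0320, 0.1649]
J₁: ẑ×o_n = [0.0320, -0.9105, 0.0000], ω = ẑ
J2: z=[-0.9903, -0.1392, 0.0000] o=[-0.0181, 0.1287, 0.0000] → [-0.0229, 0.1633, 0.0349, -0.9903, -0.1392, 0.0000]
J3: z=[-0.9903, -0.1392, 0.0000] o=[-0.2512, 0.3501, 0.3731] → [0.0290, -0.2062, 0.2866, -0.9903, -0.1392, 0.0000]
J4: z=[0.0818, -0.5821, 0.8090] o=[-0.2196, 0.1258, 0.2085] → [0.1530, -0.5554, -0.4150, 0.0818, -0.5821, 0.8090]
q̇ = J⁺·V = [0.4760, -0.6440, 0.1060, 0.6990]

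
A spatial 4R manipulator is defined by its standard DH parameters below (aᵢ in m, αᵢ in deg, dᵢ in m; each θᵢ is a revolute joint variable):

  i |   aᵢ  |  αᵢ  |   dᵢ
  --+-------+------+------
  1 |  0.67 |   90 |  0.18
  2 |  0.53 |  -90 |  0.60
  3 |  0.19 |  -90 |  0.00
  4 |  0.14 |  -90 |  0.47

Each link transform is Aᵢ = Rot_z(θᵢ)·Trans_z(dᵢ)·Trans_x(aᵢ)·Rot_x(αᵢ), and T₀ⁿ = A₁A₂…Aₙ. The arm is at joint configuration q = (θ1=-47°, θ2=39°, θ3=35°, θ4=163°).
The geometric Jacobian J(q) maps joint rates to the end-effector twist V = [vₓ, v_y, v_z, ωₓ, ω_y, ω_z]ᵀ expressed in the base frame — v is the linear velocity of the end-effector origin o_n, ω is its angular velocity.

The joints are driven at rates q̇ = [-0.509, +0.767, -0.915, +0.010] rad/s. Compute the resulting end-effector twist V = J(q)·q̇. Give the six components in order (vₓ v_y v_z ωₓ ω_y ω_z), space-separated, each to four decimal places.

-0.1443 -0.2426 0.4434 -0.1653 -0.9354 -1.2237

o_n = [0.5032, -0.8077, 0.3410]
J₁: ẑ×o_n = [0.8077, 0.5032, -0.0000], ω = ẑ
J2: z=[-0.7314, -0.6820, 0.0000] o=[0.4569, -0.4900, 0.1800] → [-0.1098, 0.1178, 0.2639, -0.7314, -0.6820, 0.0000]
J3: z=[-0.4292, 0.4603, 0.7771] o=[0.2990, -1.2004, 0.5135] → [-0.3847, 0.0846, -0.2625, -0.4292, 0.4603, 0.7771]
J4: z=[0.2951, 0.8847, -0.3610] o=[0.4612, -1.2146, 0.6115] → [-0.0924, 0.0647, 0.0829, 0.2951, 0.8847, -0.3610]
V = J·q̇ = [-0.1443, -0.2426, 0.4434, -0.1653, -0.9354, -1.2237]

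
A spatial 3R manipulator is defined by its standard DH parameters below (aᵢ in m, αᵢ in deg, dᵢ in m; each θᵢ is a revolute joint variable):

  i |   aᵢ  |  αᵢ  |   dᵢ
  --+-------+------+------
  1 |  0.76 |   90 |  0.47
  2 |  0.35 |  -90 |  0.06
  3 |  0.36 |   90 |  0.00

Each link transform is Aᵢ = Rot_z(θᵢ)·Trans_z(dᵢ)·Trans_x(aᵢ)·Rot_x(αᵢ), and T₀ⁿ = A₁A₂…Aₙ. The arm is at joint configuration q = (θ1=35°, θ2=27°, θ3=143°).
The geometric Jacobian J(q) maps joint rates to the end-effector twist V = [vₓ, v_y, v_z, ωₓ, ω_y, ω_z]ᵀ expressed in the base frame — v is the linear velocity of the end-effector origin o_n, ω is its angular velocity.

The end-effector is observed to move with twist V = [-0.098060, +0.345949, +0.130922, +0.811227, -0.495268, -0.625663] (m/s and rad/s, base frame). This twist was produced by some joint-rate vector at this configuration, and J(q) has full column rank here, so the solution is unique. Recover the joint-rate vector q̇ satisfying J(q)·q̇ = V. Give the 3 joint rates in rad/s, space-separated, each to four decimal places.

o_n = [0.5783, 0.5962, 0.4984]
J₁: ẑ×o_n = [-0.5962, 0.5783, 0.0000], ω = ẑ
J2: z=[0.5736, -0.8192, 0.0000] o=[0.6226, 0.4359, 0.4700] → [-0.0232, -0.0163, 0.0557, 0.5736, -0.8192, 0.0000]
J3: z=[-0.3719, -0.2604, 0.8910] o=[0.9124, 0.5656, 0.6289] → [0.0068, -0.3462, -0.0984, -0.3719, -0.2604, 0.8910]
q̇ = J⁺·V = [0.1210, 0.8710, -0.8380]

0.1210 0.8710 -0.8380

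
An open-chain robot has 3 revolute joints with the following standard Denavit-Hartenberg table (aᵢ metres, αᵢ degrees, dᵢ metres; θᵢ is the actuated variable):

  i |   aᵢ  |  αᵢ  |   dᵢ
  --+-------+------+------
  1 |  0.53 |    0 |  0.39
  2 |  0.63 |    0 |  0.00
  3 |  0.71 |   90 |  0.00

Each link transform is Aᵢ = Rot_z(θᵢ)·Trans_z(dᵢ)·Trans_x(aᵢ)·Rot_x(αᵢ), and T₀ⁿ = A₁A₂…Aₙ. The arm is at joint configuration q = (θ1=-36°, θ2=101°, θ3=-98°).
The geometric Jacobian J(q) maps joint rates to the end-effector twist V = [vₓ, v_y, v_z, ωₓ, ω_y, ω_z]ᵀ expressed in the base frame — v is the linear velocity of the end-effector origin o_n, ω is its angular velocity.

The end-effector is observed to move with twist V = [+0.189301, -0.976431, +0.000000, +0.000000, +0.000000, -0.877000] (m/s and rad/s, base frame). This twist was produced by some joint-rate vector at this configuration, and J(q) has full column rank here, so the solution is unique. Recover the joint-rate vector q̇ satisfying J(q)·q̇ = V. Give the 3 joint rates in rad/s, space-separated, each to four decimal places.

o_n = [1.2905, -0.1272, 0.3900]
J₁: ẑ×o_n = [0.1272, 1.2905, -0.0000], ω = ẑ
J2: z=[0.0000, 0.0000, 1.0000] o=[0.4288, -0.3115, 0.3900] → [-0.1843, 0.8617, 0.0000, 0.0000, 0.0000, 1.0000]
J3: z=[0.0000, 0.0000, 1.0000] o=[0.6950, 0.2594, 0.3900] → [0.3867, 0.5955, -0.0000, 0.0000, 0.0000, 1.0000]
q̇ = J⁺·V = [-0.3620, -0.7610, 0.2460]

-0.3620 -0.7610 0.2460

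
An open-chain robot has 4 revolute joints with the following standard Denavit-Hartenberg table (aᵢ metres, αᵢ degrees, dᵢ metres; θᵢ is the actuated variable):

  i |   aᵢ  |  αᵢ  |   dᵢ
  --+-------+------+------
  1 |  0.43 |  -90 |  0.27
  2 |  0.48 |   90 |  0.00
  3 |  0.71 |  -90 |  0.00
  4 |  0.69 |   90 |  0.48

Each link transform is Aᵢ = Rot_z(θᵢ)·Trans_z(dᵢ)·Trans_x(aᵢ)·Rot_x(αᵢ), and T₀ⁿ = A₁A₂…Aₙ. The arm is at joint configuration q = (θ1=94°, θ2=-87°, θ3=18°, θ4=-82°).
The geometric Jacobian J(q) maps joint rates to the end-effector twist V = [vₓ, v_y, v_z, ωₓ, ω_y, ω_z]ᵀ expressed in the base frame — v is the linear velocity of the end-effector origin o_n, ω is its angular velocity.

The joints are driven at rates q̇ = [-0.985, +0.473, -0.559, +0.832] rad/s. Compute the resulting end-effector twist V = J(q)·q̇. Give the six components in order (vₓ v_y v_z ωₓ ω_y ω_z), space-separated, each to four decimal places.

o_n = [-0.6903, -0.2436, 1.4025]
J₁: ẑ×o_n = [0.2436, -0.6903, 0.0000], ω = ẑ
J2: z=[-0.9976, -0.0698, 0.0000] o=[-0.0300, 0.4290, 0.2700] → [-0.0790, 1.1297, 0.6249, -0.9976, -0.0698, 0.0000]
J3: z=[0.0697, -0.9962, 0.0523] o=[-0.0317, 0.4540, 0.7493] → [-0.6142, -0.0800, -0.7046, 0.0697, -0.9962, 0.0523]
J4: z=[-0.9476, -0.0825, -0.3086] o=[-0.2531, 0.4740, 1.4237] → [-0.2197, 0.1149, 0.6439, -0.9476, -0.0825, -0.3086]
V = J·q̇ = [-0.1168, 1.3546, 1.2252, -1.2992, 0.4553, -1.2710]

-0.1168 1.3546 1.2252 -1.2992 0.4553 -1.2710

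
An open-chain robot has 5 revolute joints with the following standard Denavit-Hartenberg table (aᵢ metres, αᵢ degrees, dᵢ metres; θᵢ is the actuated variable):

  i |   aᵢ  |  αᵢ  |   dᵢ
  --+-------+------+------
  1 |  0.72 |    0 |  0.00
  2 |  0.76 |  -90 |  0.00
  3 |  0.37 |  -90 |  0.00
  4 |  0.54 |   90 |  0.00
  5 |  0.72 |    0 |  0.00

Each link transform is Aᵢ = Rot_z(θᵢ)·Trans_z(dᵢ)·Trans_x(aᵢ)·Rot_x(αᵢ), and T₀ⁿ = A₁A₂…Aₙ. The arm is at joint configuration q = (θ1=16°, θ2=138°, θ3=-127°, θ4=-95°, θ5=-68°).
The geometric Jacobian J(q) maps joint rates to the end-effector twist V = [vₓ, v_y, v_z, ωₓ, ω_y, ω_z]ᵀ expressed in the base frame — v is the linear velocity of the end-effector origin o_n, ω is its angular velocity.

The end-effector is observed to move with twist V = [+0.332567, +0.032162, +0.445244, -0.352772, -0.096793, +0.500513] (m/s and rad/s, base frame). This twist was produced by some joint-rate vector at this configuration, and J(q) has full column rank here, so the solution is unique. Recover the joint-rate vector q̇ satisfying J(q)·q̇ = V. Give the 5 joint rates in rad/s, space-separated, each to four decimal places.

o_n = [0.2966, -0.5061, -0.1626]
J₁: ẑ×o_n = [0.5061, 0.2966, -0.0000], ω = ẑ
J2: z=[0.0000, 0.0000, 1.0000] o=[0.6921, 0.1985, 0.0000] → [0.7045, -0.3955, 0.0000, 0.0000, 0.0000, 1.0000]
J3: z=[-0.4384, -0.8988, 0.0000] o=[0.0090, 0.5316, 0.0000] → [0.1462, -0.0713, 0.7133, -0.4384, -0.8988, 0.0000]
J4: z=[-0.7178, 0.3501, 0.6018] o=[0.2092, 0.4340, 0.2955] → [0.4054, -0.2762, 0.6442, -0.7178, 0.3501, 0.6018]
J5: z=[-0.5006, 0.3411, -0.7956] o=[-0.0521, -0.0371, 0.2579] → [-0.5166, -0.4879, 0.1159, -0.5006, 0.3411, -0.7956]
q̇ = J⁺·V = [0.1870, -0.1030, 0.2270, 0.4700, -0.1680]

0.1870 -0.1030 0.2270 0.4700 -0.1680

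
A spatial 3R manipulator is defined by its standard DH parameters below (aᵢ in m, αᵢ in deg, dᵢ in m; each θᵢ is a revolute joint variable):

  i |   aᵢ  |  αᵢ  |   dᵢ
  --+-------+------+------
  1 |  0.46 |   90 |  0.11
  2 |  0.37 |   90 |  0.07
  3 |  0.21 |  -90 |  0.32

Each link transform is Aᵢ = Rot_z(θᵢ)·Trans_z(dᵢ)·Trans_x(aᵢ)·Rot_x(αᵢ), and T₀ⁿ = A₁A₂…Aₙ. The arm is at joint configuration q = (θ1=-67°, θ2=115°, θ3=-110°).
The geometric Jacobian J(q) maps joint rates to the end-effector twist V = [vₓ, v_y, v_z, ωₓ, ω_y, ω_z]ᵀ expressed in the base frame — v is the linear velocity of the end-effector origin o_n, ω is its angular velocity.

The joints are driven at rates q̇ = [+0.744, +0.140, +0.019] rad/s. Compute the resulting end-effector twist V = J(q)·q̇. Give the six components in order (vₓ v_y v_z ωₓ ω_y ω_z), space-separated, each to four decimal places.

o_n = [0.3610, -0.5246, 0.5155]
J₁: ẑ×o_n = [0.5246, 0.3610, -0.0000], ω = ẑ
J2: z=[-0.9205, -0.3907, 0.0000] o=[0.1797, -0.4234, 0.1100] → [-0.1584, 0.3732, 0.1640, -0.9205, -0.3907, 0.0000]
J3: z=[0.3541, -0.8343, 0.4226] o=[0.0542, -0.3068, 0.4453] → [0.0335, 0.1048, 0.1788, 0.3541, -0.8343, 0.4226]
V = J·q̇ = [0.3688, 0.3229, 0.0264, -0.1221, -0.0706, 0.7520]

0.3688 0.3229 0.0264 -0.1221 -0.0706 0.7520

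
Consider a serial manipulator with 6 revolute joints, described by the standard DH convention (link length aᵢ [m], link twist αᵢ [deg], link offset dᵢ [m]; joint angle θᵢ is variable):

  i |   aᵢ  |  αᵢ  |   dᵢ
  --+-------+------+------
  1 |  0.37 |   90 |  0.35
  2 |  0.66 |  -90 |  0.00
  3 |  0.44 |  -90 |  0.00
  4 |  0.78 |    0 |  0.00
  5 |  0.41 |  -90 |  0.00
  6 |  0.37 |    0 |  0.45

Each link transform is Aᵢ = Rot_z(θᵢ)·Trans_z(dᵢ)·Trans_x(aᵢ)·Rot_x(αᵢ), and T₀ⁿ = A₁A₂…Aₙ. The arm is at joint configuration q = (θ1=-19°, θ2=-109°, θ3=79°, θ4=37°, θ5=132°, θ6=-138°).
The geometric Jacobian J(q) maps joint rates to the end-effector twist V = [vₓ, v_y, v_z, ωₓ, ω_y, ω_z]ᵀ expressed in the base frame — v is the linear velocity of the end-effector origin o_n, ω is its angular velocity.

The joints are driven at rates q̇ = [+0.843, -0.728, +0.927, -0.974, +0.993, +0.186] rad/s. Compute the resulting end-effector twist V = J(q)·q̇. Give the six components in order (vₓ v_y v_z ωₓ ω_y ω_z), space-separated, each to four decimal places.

o_n = [0.4094, 0.7858, -0.1792]
J₁: ẑ×o_n = [-0.7858, 0.4094, 0.0000], ω = ẑ
J2: z=[-0.3256, -0.9455, 0.0000] o=[0.3498, -0.1205, 0.3500] → [0.5004, -0.1723, -0.2388, -0.3256, -0.9455, 0.0000]
J3: z=[0.8940, -0.3078, -0.3256] o=[0.1467, -0.0505, -0.2740] → [0.2431, -0.1703, 0.8285, 0.8940, -0.3078, -0.3256]
J4: z=[0.3643, 0.0764, 0.9281] o=[0.2614, 0.3668, -0.3534] → [-0.3756, 0.0738, 0.1413, 0.3643, 0.0764, 0.9281]
J5: z=[0.3643, 0.0764, 0.9281] o=[0.0043, 1.1021, -0.3130] → [0.3038, 0.3273, -0.1462, 0.3643, 0.0764, 0.9281]
J6: z=[0.8278, -0.4831, -0.2852] o=[-0.1706, 0.7444, -0.2149] → [-0.0055, -0.1949, 0.3144, 0.8278, -0.4831, -0.2852]
V = J·q̇ = [-0.1349, 0.5295, 0.7175, 1.2267, 0.3146, 0.5058]

-0.1349 0.5295 0.7175 1.2267 0.3146 0.5058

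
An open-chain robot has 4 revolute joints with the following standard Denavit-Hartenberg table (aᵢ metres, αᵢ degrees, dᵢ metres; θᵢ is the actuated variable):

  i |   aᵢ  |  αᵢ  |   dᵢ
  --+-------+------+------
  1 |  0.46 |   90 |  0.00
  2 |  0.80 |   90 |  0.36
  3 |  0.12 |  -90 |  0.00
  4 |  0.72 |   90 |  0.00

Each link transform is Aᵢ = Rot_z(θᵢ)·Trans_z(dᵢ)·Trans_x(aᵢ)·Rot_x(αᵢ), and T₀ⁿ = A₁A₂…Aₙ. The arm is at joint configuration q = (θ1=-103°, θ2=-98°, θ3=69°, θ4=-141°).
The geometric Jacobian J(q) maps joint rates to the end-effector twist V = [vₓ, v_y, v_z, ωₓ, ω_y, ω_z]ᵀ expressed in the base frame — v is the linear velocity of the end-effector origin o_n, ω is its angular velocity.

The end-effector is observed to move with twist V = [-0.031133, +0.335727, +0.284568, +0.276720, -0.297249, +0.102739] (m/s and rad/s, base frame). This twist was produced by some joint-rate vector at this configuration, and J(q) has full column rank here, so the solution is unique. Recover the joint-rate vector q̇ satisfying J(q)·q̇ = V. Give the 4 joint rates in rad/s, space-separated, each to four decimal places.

o_n = [0.0666, 0.0648, -0.5732]
J₁: ẑ×o_n = [-0.0648, 0.0666, 0.0000], ω = ẑ
J2: z=[-0.9744, 0.2250, 0.0000] o=[-0.1035, -0.4482, 0.0000] → [-0.1289, -0.5585, -0.5381, -0.9744, 0.2250, 0.0000]
J3: z=[0.2228, 0.9649, 0.1392] o=[-0.4292, -0.2587, -0.7922] → [0.1663, 0.0202, -0.4064, 0.2228, 0.9649, 0.1392]
J4: z=[-0.3784, -0.0460, 0.9245] o=[-0.5370, -0.2277, -0.8348] → [-0.2824, 0.6571, -0.0829, -0.3784, -0.0460, 0.9245]
q̇ = J⁺·V = [-0.0350, -0.4010, -0.2060, 0.1800]

-0.0350 -0.4010 -0.2060 0.1800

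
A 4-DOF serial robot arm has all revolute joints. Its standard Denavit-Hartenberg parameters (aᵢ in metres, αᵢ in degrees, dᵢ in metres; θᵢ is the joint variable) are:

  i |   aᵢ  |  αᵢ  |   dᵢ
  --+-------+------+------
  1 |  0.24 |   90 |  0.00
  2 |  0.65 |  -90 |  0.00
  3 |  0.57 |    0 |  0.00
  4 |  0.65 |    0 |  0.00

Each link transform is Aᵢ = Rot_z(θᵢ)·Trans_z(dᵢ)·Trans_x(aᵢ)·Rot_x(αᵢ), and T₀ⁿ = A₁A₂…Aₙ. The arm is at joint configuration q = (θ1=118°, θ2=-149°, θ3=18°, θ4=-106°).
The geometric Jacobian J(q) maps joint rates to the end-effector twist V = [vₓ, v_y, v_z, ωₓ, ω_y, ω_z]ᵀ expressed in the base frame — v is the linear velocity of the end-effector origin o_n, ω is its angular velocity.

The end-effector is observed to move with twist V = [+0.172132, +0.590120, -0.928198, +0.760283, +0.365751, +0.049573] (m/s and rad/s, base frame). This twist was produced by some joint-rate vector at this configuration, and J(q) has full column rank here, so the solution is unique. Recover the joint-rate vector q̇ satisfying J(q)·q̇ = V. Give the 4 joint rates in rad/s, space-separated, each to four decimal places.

o_n = [0.7942, -0.4852, -0.6257]
J₁: ẑ×o_n = [0.4852, 0.7942, -0.0000], ω = ẑ
J2: z=[0.8829, 0.4695, 0.0000] o=[-0.1127, 0.2119, 0.0000] → [-0.2937, 0.5524, -1.0413, 0.8829, 0.4695, 0.0000]
J3: z=[-0.2418, 0.4548, -0.8572] o=[0.1489, -0.2800, -0.3348] → [-0.3081, -0.6235, -0.2439, -0.2418, 0.4548, -0.8572]
J4: z=[-0.2418, 0.4548, -0.8572] o=[0.2115, -0.7730, -0.6140] → [0.2414, -0.5023, -0.3346, -0.2418, 0.4548, -0.8572]
q̇ = J⁺·V = [-0.0070, 0.8430, -0.7990, 0.7330]

-0.0070 0.8430 -0.7990 0.7330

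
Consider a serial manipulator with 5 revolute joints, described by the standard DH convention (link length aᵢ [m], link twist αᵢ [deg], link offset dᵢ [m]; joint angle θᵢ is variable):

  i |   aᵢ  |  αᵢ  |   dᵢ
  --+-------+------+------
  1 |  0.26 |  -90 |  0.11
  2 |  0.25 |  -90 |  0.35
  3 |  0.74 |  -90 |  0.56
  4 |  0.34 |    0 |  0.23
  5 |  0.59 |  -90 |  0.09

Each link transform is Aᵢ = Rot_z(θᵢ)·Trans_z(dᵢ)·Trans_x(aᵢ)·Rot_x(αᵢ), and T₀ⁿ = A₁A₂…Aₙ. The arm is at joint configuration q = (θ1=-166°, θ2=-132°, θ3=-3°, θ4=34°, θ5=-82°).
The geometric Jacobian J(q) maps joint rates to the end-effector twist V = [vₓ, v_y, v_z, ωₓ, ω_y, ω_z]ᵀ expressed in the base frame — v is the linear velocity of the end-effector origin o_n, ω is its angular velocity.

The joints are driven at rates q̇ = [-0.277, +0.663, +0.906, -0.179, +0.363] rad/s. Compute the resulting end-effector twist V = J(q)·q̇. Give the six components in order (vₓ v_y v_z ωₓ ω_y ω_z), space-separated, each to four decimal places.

o_n = [0.2819, -0.0375, 1.9005]
J₁: ẑ×o_n = [0.0375, 0.2819, -0.0000], ω = ẑ
J2: z=[0.2419, -0.9703, 0.0000] o=[-0.2523, -0.0629, 0.1100] → [-1.7373, -0.4331, 0.5244, 0.2419, -0.9703, 0.0000]
J3: z=[-0.7211, -0.1798, 0.6691] o=[-0.0053, -0.3620, 0.2958] → [-0.5056, 1.3492, -0.1824, -0.7211, -0.1798, 0.6691]
J4: z=[-0.2076, 0.9774, 0.0389] o=[0.0801, -0.3807, 1.2197] → [0.6521, 0.1492, -0.2685, -0.2076, 0.9774, 0.0389]
J5: z=[-0.2076, 0.9774, 0.0389] o=[0.3557, -0.0904, 1.3106] → [0.5745, 0.1196, 0.0612, -0.2076, 0.9774, 0.0389]
V = J·q̇ = [-1.5285, 0.8738, 0.2527, -0.5311, -0.6263, 0.3364]

-1.5285 0.8738 0.2527 -0.5311 -0.6263 0.3364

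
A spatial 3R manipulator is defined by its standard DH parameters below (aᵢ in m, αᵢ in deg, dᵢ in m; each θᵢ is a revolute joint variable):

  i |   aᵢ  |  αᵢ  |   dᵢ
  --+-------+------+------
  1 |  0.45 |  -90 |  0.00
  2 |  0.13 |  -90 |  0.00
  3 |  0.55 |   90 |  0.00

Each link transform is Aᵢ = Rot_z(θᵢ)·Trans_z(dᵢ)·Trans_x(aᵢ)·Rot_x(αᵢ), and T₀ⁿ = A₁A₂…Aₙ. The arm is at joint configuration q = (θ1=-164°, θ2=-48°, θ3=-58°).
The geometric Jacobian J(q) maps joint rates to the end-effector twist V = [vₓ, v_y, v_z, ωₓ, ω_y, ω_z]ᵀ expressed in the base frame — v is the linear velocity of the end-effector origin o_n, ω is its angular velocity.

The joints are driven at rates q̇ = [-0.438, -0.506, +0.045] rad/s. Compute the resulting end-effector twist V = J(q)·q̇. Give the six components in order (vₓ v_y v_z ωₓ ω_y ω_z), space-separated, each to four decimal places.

-0.1495 0.3043 0.1583 -0.1716 0.4772 -0.4681

o_n = [-0.5751, -0.6501, 0.3132]
J₁: ẑ×o_n = [0.6501, -0.5751, 0.0000], ω = ẑ
J2: z=[0.2756, -0.9613, 0.0000] o=[-0.4326, -0.1240, 0.0000] → [-0.3011, -0.0863, -0.2820, 0.2756, -0.9613, 0.0000]
J3: z=[-0.7144, -0.2048, -0.6691] o=[-0.5162, -0.1480, 0.0966] → [-0.3803, 0.1941, 0.3466, -0.7144, -0.2048, -0.6691]
V = J·q̇ = [-0.1495, 0.3043, 0.1583, -0.1716, 0.4772, -0.4681]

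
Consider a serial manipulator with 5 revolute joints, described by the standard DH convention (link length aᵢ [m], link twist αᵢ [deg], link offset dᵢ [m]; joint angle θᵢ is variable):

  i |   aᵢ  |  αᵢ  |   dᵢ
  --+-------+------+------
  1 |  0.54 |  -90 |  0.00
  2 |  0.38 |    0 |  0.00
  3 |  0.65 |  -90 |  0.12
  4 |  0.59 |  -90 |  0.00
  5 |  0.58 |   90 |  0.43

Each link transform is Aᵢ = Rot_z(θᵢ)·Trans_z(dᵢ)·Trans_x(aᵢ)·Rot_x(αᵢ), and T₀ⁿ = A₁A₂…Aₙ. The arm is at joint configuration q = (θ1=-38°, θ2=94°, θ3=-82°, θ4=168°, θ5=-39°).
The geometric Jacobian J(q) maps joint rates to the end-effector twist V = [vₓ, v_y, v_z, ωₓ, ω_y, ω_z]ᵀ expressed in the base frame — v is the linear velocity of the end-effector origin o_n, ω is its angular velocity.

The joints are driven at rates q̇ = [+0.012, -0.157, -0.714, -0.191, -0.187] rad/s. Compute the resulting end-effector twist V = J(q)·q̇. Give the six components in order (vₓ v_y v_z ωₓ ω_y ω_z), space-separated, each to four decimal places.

0.1096 -0.3362 -0.5482 -0.5876 -0.8784 0.1907

o_n = [0.1919, 0.2615, -0.6410]
J₁: ẑ×o_n = [-0.2615, 0.1919, 0.0000], ω = ẑ
J2: z=[0.6157, 0.7880, 0.0000] o=[0.4255, -0.3325, 0.0000] → [-0.5051, 0.3946, 0.5498, 0.6157, 0.7880, 0.0000]
J3: z=[0.6157, 0.7880, 0.0000] o=[0.4046, -0.3161, -0.3791] → [-0.2064, 0.1613, 0.5233, 0.6157, 0.7880, 0.0000]
J4: z=[-0.1638, 0.1280, -0.9781] o=[0.9795, -0.6130, -0.5142] → [0.8392, 0.7497, -0.0425, -0.1638, 0.1280, -0.9781]
J5: z=[0.4420, 0.8960, 0.0432] o=[0.4592, -0.3621, -0.3942] → [-0.2481, 0.0975, 0.5151, 0.4420, 0.8960, 0.0432]
V = J·q̇ = [0.1096, -0.3362, -0.5482, -0.5876, -0.8784, 0.1907]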